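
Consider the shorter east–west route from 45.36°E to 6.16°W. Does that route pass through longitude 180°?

No

Signed shortest Δλ = ((-6.16 − 45.36 + 180) mod 360) − 180 = -51.52°.
Going west by 51.52° from +45.36° reaches -6.16° without touching 180°.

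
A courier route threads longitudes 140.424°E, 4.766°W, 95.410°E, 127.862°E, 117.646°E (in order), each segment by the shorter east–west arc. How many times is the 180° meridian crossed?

0

Leg 1: +140.424° → -4.766°, shortest Δλ = -145.19° (west) — does not cross 180°.
Leg 2: -4.766° → +95.410°, shortest Δλ = 100.176° (east) — does not cross 180°.
Leg 3: +95.410° → +127.862°, shortest Δλ = 32.452° (east) — does not cross 180°.
Leg 4: +127.862° → +117.646°, shortest Δλ = -10.216° (west) — does not cross 180°.
Total crossings: 0.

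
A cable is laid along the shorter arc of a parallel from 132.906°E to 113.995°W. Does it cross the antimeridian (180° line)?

Yes

Naïve |-113.995 − 132.906| = 246.901° > 180°, so the shorter arc goes the other way round — across 180°.
Signed shortest Δλ = ((-113.995 − 132.906 + 180) mod 360) − 180 = 113.099°.
Going east by 113.099° from +132.906° passes through 180° before reaching -113.995°.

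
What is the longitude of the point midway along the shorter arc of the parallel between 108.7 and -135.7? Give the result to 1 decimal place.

Signed shortest Δλ from +108.7° to -135.7° is +115.6°.
Midpoint longitude = +108.7° + (+115.6°)/2 = +108.7° + 57.8° = +166.5°.
(The naïve average (+108.7 + -135.7)/2 = -13.5° is on the wrong side of the globe.)

+166.5°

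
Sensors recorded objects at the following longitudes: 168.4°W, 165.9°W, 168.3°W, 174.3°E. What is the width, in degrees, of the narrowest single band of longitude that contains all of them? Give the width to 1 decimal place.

Sort the longitudes: -168.4°, -168.3°, -165.9°, +174.3°.
Eastward gaps between consecutive values (wrapping around): 0.1°, 2.4°, 340.2°, 17.3°.
Largest gap = 340.2° ⇒ minimal covering band is its complement: 360° − 340.2° = 19.8°.
Band runs from +174.3° eastward to -165.9°, crossing the antimeridian.

19.8°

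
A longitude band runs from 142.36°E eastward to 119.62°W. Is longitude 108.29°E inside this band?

Band width going east from +142.36° to -119.62°: ((-119.62 − 142.36) mod 360) = 98.02°.
Offset of +108.29° east of the west edge: ((108.29 − 142.36) mod 360) = 325.93°.
325.93° > 98.02° ⇒ outside.

No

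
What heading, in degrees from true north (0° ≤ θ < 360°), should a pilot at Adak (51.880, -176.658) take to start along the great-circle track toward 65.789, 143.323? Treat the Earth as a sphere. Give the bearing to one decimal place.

320.1°

Δλ = 143.323 − -176.658 = 319.981°; wrapped into (−180°, 180°]: -40.019°.
θ = atan2( sin Δλ · cos φ₂ , cos φ₁ · sin φ₂ − sin φ₁ · cos φ₂ · cos Δλ )
  = atan2(-0.26371, 0.31593) = -39.852° → normalised to [0°, 360°): 320.148°.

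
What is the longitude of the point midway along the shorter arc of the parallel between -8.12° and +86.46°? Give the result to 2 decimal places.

Signed shortest Δλ from -8.12° to +86.46° is +94.58°.
Midpoint longitude = -8.12° + (+94.58°)/2 = -8.12° + 47.29° = +39.17°.

+39.17°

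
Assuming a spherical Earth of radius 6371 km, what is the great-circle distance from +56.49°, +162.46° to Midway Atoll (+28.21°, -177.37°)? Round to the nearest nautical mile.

1903 nmi

Δλ = -177.37 − 162.46 = -339.83°; wrapped into (−180°, 180°]: 20.17°.
Δφ = 28.21 − 56.49 = -28.28°.
a = sin²(Δφ/2) + cos φ₁ · cos φ₂ · sin²(Δλ/2) = 0.074596.
c = 2·atan2(√a, √(1−a)) = 0.55328 rad → d = 6371·c ≈ 3524.93 km ≈ 1903.31 nmi.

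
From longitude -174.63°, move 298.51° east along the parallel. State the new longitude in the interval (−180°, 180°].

+123.88°

Start at -174.63°; shift +298.51° → +123.88°.
+123.88° already lies in (−180°, 180°].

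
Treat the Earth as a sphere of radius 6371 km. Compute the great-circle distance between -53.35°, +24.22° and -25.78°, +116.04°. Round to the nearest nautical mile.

4240 nmi

Δλ = 116.04 − 24.22 = 91.82°.
Δφ = -25.78 − -53.35 = 27.57°.
a = sin²(Δφ/2) + cos φ₁ · cos φ₂ · sin²(Δλ/2) = 0.334069.
c = 2·atan2(√a, √(1−a)) = 1.23252 rad → d = 6371·c ≈ 7852.39 km ≈ 4239.95 nmi.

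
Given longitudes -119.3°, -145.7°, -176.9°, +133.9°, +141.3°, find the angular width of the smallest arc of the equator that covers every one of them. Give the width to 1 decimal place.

Sort the longitudes: -176.9°, -145.7°, -119.3°, +133.9°, +141.3°.
Eastward gaps between consecutive values (wrapping around): 31.2°, 26.4°, 253.2°, 7.4°, 41.8°.
Largest gap = 253.2° ⇒ minimal covering band is its complement: 360° − 253.2° = 106.8°.
Band runs from +133.9° eastward to -119.3°, crossing the antimeridian.

106.8°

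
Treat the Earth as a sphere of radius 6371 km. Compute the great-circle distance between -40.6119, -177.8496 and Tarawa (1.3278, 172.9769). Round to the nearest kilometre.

Δλ = 172.9769 − -177.8496 = 350.8265°; wrapped into (−180°, 180°]: -9.1735°.
Δφ = 1.3278 − -40.6119 = 41.9397°.
a = sin²(Δφ/2) + cos φ₁ · cos φ₂ · sin²(Δλ/2) = 0.132929.
c = 2·atan2(√a, √(1−a)) = 0.74639 rad → d = 6371·c ≈ 4755.28 km.

4755 km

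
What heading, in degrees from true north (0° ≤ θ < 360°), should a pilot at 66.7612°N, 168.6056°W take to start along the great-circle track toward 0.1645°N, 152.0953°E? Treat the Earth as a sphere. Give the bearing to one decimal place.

Δλ = 152.0953 − -168.6056 = 320.7009°; wrapped into (−180°, 180°]: -39.2991°.
θ = atan2( sin Δλ · cos φ₂ , cos φ₁ · sin φ₂ − sin φ₁ · cos φ₂ · cos Δλ )
  = atan2(-0.63337, -0.70993) = -138.262° → normalised to [0°, 360°): 221.738°.

221.7°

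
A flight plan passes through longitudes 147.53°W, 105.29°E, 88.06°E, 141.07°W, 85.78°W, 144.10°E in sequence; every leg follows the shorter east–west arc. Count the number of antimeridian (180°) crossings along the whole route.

Leg 1: -147.53° → +105.29°, shortest Δλ = -107.18° (west) — crosses 180°.
Leg 2: +105.29° → +88.06°, shortest Δλ = -17.23° (west) — does not cross 180°.
Leg 3: +88.06° → -141.07°, shortest Δλ = 130.87° (east) — crosses 180°.
Leg 4: -141.07° → -85.78°, shortest Δλ = 55.29° (east) — does not cross 180°.
Leg 5: -85.78° → +144.10°, shortest Δλ = -130.12° (west) — crosses 180°.
Total crossings: 3.

3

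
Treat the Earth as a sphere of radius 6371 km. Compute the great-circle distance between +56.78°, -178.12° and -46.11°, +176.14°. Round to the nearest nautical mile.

Δλ = 176.14 − -178.12 = 354.26°; wrapped into (−180°, 180°]: -5.74°.
Δφ = -46.11 − 56.78 = -102.89°.
a = sin²(Δφ/2) + cos φ₁ · cos φ₂ · sin²(Δλ/2) = 0.612492.
c = 2·atan2(√a, √(1−a)) = 1.79772 rad → d = 6371·c ≈ 11453.30 km ≈ 6184.28 nmi.

6184 nmi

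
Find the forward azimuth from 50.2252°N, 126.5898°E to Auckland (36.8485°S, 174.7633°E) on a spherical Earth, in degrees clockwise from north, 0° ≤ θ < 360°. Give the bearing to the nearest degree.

143°

Δλ = 174.7633 − 126.5898 = 48.1735°.
θ = atan2( sin Δλ · cos φ₂ , cos φ₁ · sin φ₂ − sin φ₁ · cos φ₂ · cos Δλ )
  = atan2(0.59630, -0.79382) = 143.087° → normalised to [0°, 360°): 143.087°.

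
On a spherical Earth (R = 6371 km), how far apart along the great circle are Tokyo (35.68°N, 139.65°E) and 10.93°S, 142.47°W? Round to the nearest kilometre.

9645 km

Δλ = -142.47 − 139.65 = -282.12°; wrapped into (−180°, 180°]: 77.88°.
Δφ = -10.93 − 35.68 = -46.61°.
a = sin²(Δφ/2) + cos φ₁ · cos φ₂ · sin²(Δλ/2) = 0.471569.
c = 2·atan2(√a, √(1−a)) = 1.51390 rad → d = 6371·c ≈ 9645.08 km.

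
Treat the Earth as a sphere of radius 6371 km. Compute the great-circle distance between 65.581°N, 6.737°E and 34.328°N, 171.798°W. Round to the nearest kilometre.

8905 km

Δλ = -171.798 − 6.737 = -178.535°.
Δφ = 34.328 − 65.581 = -31.253°.
a = sin²(Δφ/2) + cos φ₁ · cos φ₂ · sin²(Δλ/2) = 0.413902.
c = 2·atan2(√a, √(1−a)) = 1.39774 rad → d = 6371·c ≈ 8904.99 km.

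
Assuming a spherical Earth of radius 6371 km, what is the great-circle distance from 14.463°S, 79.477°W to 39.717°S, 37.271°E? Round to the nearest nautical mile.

Δλ = 37.271 − -79.477 = 116.748°.
Δφ = -39.717 − -14.463 = -25.254°.
a = sin²(Δφ/2) + cos φ₁ · cos φ₂ · sin²(Δλ/2) = 0.587816.
c = 2·atan2(√a, √(1−a)) = 1.74734 rad → d = 6371·c ≈ 11132.33 km ≈ 6010.98 nmi.

6011 nmi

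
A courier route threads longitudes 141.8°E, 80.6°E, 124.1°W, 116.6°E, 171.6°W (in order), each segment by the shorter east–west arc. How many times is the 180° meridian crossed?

Leg 1: +141.8° → +80.6°, shortest Δλ = -61.2° (west) — does not cross 180°.
Leg 2: +80.6° → -124.1°, shortest Δλ = 155.3° (east) — crosses 180°.
Leg 3: -124.1° → +116.6°, shortest Δλ = -119.3° (west) — crosses 180°.
Leg 4: +116.6° → -171.6°, shortest Δλ = 71.8° (east) — crosses 180°.
Total crossings: 3.

3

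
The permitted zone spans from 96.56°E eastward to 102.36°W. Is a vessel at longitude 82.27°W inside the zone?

No

Band width going east from +96.56° to -102.36°: ((-102.36 − 96.56) mod 360) = 161.08°.
Offset of -82.27° east of the west edge: ((-82.27 − 96.56) mod 360) = 181.17°.
181.17° > 161.08° ⇒ outside.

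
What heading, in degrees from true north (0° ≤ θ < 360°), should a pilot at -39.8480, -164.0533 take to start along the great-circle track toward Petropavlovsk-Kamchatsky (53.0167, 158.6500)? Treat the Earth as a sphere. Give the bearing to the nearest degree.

Δλ = 158.6500 − -164.0533 = 322.7033°; wrapped into (−180°, 180°]: -37.2967°.
θ = atan2( sin Δλ · cos φ₂ , cos φ₁ · sin φ₂ − sin φ₁ · cos φ₂ · cos Δλ )
  = atan2(-0.36452, 0.91993) = -21.616° → normalised to [0°, 360°): 338.384°.

338°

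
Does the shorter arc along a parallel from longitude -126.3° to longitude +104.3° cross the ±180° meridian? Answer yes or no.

Yes

Naïve |104.3 − -126.3| = 230.6° > 180°, so the shorter arc goes the other way round — across 180°.
Signed shortest Δλ = ((104.3 − -126.3 + 180) mod 360) − 180 = -129.4°.
Going west by 129.4° from -126.3° passes through 180° before reaching +104.3°.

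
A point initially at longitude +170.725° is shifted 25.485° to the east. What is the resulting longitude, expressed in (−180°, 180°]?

Start at +170.725°; shift +25.485° → +196.210°.
+196.210° lies outside (−180°, 180°]; subtract 360° → -163.790°.

-163.790°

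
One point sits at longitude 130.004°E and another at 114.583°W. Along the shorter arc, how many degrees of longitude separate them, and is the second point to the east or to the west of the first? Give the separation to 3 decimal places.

115.413° east

Raw difference: -114.583 − 130.004 = -244.587°.
Normalise into (−180°, 180°]: -244.587° + 360° = 115.413°.
Positive ⇒ the second point lies to the east; separation 115.413°.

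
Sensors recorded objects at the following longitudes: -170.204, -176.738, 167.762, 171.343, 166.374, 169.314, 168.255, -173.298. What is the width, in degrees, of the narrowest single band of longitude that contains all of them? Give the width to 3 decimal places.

23.422°

Sort the longitudes: -176.738°, -173.298°, -170.204°, +166.374°, +167.762°, +168.255°, +169.314°, +171.343°.
Eastward gaps between consecutive values (wrapping around): 3.440°, 3.094°, 336.578°, 1.388°, 0.493°, 1.059°, 2.029°, 11.919°.
Largest gap = 336.578° ⇒ minimal covering band is its complement: 360° − 336.578° = 23.422°.
Band runs from +166.374° eastward to -170.204°, crossing the antimeridian.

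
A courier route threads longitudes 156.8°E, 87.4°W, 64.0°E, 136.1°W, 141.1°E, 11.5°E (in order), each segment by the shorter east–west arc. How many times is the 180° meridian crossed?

3

Leg 1: +156.8° → -87.4°, shortest Δλ = 115.8° (east) — crosses 180°.
Leg 2: -87.4° → +64.0°, shortest Δλ = 151.4° (east) — does not cross 180°.
Leg 3: +64.0° → -136.1°, shortest Δλ = 159.9° (east) — crosses 180°.
Leg 4: -136.1° → +141.1°, shortest Δλ = -82.8° (west) — crosses 180°.
Leg 5: +141.1° → +11.5°, shortest Δλ = -129.6° (west) — does not cross 180°.
Total crossings: 3.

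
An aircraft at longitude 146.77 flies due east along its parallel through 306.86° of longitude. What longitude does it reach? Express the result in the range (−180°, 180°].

Start at +146.77°; shift +306.86° → +453.63°.
+453.63° lies outside (−180°, 180°]; subtract 360° → +93.63°.

+93.63°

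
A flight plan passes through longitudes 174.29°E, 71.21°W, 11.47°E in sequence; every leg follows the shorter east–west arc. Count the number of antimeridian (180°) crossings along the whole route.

Leg 1: +174.29° → -71.21°, shortest Δλ = 114.5° (east) — crosses 180°.
Leg 2: -71.21° → +11.47°, shortest Δλ = 82.68° (east) — does not cross 180°.
Total crossings: 1.

1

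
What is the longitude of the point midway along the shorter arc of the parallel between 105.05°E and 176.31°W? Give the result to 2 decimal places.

Signed shortest Δλ from +105.05° to -176.31° is +78.64°.
Midpoint longitude = +105.05° + (+78.64°)/2 = +105.05° + 39.32° = +144.37°.
(The naïve average (+105.05 + -176.31)/2 = -35.63° is on the wrong side of the globe.)

144.37°E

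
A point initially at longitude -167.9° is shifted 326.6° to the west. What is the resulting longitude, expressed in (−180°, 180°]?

-134.5°

Start at -167.9°; shift −326.6° → -494.5°.
-494.5° lies outside (−180°, 180°]; add 360° → -134.5°.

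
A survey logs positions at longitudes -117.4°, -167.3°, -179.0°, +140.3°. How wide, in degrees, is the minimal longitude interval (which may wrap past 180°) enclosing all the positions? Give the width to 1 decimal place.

102.3°

Sort the longitudes: -179.0°, -167.3°, -117.4°, +140.3°.
Eastward gaps between consecutive values (wrapping around): 11.7°, 49.9°, 257.7°, 40.7°.
Largest gap = 257.7° ⇒ minimal covering band is its complement: 360° − 257.7° = 102.3°.
Band runs from +140.3° eastward to -117.4°, crossing the antimeridian.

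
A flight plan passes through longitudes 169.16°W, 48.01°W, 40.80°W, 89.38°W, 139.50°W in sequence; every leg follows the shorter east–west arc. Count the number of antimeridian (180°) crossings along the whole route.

0

Leg 1: -169.16° → -48.01°, shortest Δλ = 121.15° (east) — does not cross 180°.
Leg 2: -48.01° → -40.80°, shortest Δλ = 7.21° (east) — does not cross 180°.
Leg 3: -40.80° → -89.38°, shortest Δλ = -48.58° (west) — does not cross 180°.
Leg 4: -89.38° → -139.50°, shortest Δλ = -50.12° (west) — does not cross 180°.
Total crossings: 0.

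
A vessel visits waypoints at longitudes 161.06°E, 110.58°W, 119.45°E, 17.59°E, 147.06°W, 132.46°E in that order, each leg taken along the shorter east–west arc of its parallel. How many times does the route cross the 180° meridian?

Leg 1: +161.06° → -110.58°, shortest Δλ = 88.36° (east) — crosses 180°.
Leg 2: -110.58° → +119.45°, shortest Δλ = -129.97° (west) — crosses 180°.
Leg 3: +119.45° → +17.59°, shortest Δλ = -101.86° (west) — does not cross 180°.
Leg 4: +17.59° → -147.06°, shortest Δλ = -164.65° (west) — does not cross 180°.
Leg 5: -147.06° → +132.46°, shortest Δλ = -80.48° (west) — crosses 180°.
Total crossings: 3.

3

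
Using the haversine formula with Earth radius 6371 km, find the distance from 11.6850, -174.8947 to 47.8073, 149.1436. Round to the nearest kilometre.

Δλ = 149.1436 − -174.8947 = 324.0383°; wrapped into (−180°, 180°]: -35.9617°.
Δφ = 47.8073 − 11.6850 = 36.1223°.
a = sin²(Δφ/2) + cos φ₁ · cos φ₂ · sin²(Δλ/2) = 0.158796.
c = 2·atan2(√a, √(1−a)) = 0.81974 rad → d = 6371·c ≈ 5222.59 km.

5223 km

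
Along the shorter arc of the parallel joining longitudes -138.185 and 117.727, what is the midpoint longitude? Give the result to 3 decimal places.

Signed shortest Δλ from -138.185° to +117.727° is -104.088°.
Midpoint longitude = -138.185° + (-104.088°)/2 = -138.185° − 52.044° = -190.229°.
Normalise into (−180°, 180°]: +169.771°.
(The naïve average (-138.185 + +117.727)/2 = -10.229° is on the wrong side of the globe.)

+169.771°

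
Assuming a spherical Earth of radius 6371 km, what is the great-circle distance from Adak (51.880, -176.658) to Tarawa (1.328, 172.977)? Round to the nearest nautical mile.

Δλ = 172.977 − -176.658 = 349.635°; wrapped into (−180°, 180°]: -10.365°.
Δφ = 1.328 − 51.880 = -50.552°.
a = sin²(Δφ/2) + cos φ₁ · cos φ₂ · sin²(Δλ/2) = 0.187347.
c = 2·atan2(√a, √(1−a)) = 0.89527 rad → d = 6371·c ≈ 5703.78 km ≈ 3079.79 nmi.

3080 nmi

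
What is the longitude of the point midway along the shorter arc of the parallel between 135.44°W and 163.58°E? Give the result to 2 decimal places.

Signed shortest Δλ from -135.44° to +163.58° is -60.98°.
Midpoint longitude = -135.44° + (-60.98°)/2 = -135.44° − 30.49° = -165.93°.
(The naïve average (-135.44 + +163.58)/2 = 14.07° is on the wrong side of the globe.)

165.93°W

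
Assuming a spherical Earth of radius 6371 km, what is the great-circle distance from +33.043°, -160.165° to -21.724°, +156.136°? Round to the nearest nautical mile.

4132 nmi

Δλ = 156.136 − -160.165 = 316.301°; wrapped into (−180°, 180°]: -43.699°.
Δφ = -21.724 − 33.043 = -54.767°.
a = sin²(Δφ/2) + cos φ₁ · cos φ₂ · sin²(Δλ/2) = 0.319410.
c = 2·atan2(√a, √(1−a)) = 1.20126 rad → d = 6371·c ≈ 7653.25 km ≈ 4132.43 nmi.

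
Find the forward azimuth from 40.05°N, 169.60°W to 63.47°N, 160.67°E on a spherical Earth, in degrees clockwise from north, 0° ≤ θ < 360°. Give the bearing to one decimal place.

Δλ = 160.67 − -169.60 = 330.27°; wrapped into (−180°, 180°]: -29.73°.
θ = atan2( sin Δλ · cos φ₂ , cos φ₁ · sin φ₂ − sin φ₁ · cos φ₂ · cos Δλ )
  = atan2(-0.22151, 0.43530) = -26.970° → normalised to [0°, 360°): 333.030°.

333.0°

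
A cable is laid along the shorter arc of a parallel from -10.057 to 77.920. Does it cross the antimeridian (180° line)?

No

Signed shortest Δλ = ((77.920 − -10.057 + 180) mod 360) − 180 = 87.977°.
Going east by 87.977° from -10.057° reaches +77.920° without touching 180°.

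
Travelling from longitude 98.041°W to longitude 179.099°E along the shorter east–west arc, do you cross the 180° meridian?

Yes

Naïve |179.099 − -98.041| = 277.14° > 180°, so the shorter arc goes the other way round — across 180°.
Signed shortest Δλ = ((179.099 − -98.041 + 180) mod 360) − 180 = -82.86°.
Going west by 82.86° from -98.041° passes through 180° before reaching +179.099°.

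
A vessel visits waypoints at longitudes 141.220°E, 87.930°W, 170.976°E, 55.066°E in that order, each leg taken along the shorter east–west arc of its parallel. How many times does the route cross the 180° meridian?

2

Leg 1: +141.220° → -87.930°, shortest Δλ = 130.85° (east) — crosses 180°.
Leg 2: -87.930° → +170.976°, shortest Δλ = -101.094° (west) — crosses 180°.
Leg 3: +170.976° → +55.066°, shortest Δλ = -115.91° (west) — does not cross 180°.
Total crossings: 2.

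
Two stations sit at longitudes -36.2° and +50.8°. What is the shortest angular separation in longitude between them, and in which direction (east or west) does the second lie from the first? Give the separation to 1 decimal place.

Raw difference: 50.8 − -36.2 = 87.0°.
Normalise into (−180°, 180°]: 87.0° stays 87.0°.
Positive ⇒ the second point lies to the east; separation 87.0°.

87.0° east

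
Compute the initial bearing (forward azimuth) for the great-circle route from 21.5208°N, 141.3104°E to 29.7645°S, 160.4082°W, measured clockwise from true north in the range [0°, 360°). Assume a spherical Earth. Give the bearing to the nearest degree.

130°

Δλ = -160.4082 − 141.3104 = -301.7186°; wrapped into (−180°, 180°]: 58.2814°.
θ = atan2( sin Δλ · cos φ₂ , cos φ₁ · sin φ₂ − sin φ₁ · cos φ₂ · cos Δλ )
  = atan2(0.73842, -0.62925) = 130.436° → normalised to [0°, 360°): 130.436°.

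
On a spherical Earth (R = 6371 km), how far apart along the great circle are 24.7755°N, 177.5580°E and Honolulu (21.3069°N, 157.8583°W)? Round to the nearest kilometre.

2541 km

Δλ = -157.8583 − 177.5580 = -335.4163°; wrapped into (−180°, 180°]: 24.5837°.
Δφ = 21.3069 − 24.7755 = -3.4686°.
a = sin²(Δφ/2) + cos φ₁ · cos φ₂ · sin²(Δλ/2) = 0.039254.
c = 2·atan2(√a, √(1−a)) = 0.39889 rad → d = 6371·c ≈ 2541.35 km.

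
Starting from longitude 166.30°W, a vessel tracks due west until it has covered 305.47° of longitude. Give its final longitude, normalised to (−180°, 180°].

Start at -166.30°; shift −305.47° → -471.77°.
-471.77° lies outside (−180°, 180°]; add 360° → -111.77°.

111.77°W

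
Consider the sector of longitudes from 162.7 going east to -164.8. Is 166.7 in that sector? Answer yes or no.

Band width going east from +162.7° to -164.8°: ((-164.8 − 162.7) mod 360) = 32.5°.
Offset of +166.7° east of the west edge: ((166.7 − 162.7) mod 360) = 4.0°.
4.0° ≤ 32.5° ⇒ inside.

Yes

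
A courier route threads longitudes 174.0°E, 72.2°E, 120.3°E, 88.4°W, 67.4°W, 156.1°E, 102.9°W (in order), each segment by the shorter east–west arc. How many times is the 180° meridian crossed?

Leg 1: +174.0° → +72.2°, shortest Δλ = -101.8° (west) — does not cross 180°.
Leg 2: +72.2° → +120.3°, shortest Δλ = 48.1° (east) — does not cross 180°.
Leg 3: +120.3° → -88.4°, shortest Δλ = 151.3° (east) — crosses 180°.
Leg 4: -88.4° → -67.4°, shortest Δλ = 21.0° (east) — does not cross 180°.
Leg 5: -67.4° → +156.1°, shortest Δλ = -136.5° (west) — crosses 180°.
Leg 6: +156.1° → -102.9°, shortest Δλ = 101.0° (east) — crosses 180°.
Total crossings: 3.

3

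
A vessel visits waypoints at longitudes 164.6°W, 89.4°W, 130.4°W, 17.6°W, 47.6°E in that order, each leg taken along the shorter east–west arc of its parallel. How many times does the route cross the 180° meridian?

Leg 1: -164.6° → -89.4°, shortest Δλ = 75.2° (east) — does not cross 180°.
Leg 2: -89.4° → -130.4°, shortest Δλ = -41.0° (west) — does not cross 180°.
Leg 3: -130.4° → -17.6°, shortest Δλ = 112.8° (east) — does not cross 180°.
Leg 4: -17.6° → +47.6°, shortest Δλ = 65.2° (east) — does not cross 180°.
Total crossings: 0.

0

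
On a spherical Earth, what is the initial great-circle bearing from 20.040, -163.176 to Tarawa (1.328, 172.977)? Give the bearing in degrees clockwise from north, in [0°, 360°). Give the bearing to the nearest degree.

234°

Δλ = 172.977 − -163.176 = 336.153°; wrapped into (−180°, 180°]: -23.847°.
θ = atan2( sin Δλ · cos φ₂ , cos φ₁ · sin φ₂ − sin φ₁ · cos φ₂ · cos Δλ )
  = atan2(-0.40419, -0.29156) = -125.805° → normalised to [0°, 360°): 234.195°.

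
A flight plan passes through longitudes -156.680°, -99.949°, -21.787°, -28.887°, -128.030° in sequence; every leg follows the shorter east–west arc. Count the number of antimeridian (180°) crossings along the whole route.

0

Leg 1: -156.680° → -99.949°, shortest Δλ = 56.731° (east) — does not cross 180°.
Leg 2: -99.949° → -21.787°, shortest Δλ = 78.162° (east) — does not cross 180°.
Leg 3: -21.787° → -28.887°, shortest Δλ = -7.1° (west) — does not cross 180°.
Leg 4: -28.887° → -128.030°, shortest Δλ = -99.143° (west) — does not cross 180°.
Total crossings: 0.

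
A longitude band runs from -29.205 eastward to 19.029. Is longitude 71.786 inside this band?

No

Band width going east from -29.205° to +19.029°: ((19.029 − -29.205) mod 360) = 48.234°.
Offset of +71.786° east of the west edge: ((71.786 − -29.205) mod 360) = 100.991°.
100.991° > 48.234° ⇒ outside.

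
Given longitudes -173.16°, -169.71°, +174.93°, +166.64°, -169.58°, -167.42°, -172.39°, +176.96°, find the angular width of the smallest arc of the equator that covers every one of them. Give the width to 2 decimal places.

25.94°

Sort the longitudes: -173.16°, -172.39°, -169.71°, -169.58°, -167.42°, +166.64°, +174.93°, +176.96°.
Eastward gaps between consecutive values (wrapping around): 0.77°, 2.68°, 0.13°, 2.16°, 334.06°, 8.29°, 2.03°, 9.88°.
Largest gap = 334.06° ⇒ minimal covering band is its complement: 360° − 334.06° = 25.94°.
Band runs from +166.64° eastward to -167.42°, crossing the antimeridian.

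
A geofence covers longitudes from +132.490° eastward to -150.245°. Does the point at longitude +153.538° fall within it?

Band width going east from +132.490° to -150.245°: ((-150.245 − 132.490) mod 360) = 77.265°.
Offset of +153.538° east of the west edge: ((153.538 − 132.490) mod 360) = 21.048°.
21.048° ≤ 77.265° ⇒ inside.

Yes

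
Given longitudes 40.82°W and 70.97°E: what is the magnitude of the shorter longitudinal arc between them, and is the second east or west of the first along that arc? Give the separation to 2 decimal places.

Raw difference: 70.97 − -40.82 = 111.79°.
Normalise into (−180°, 180°]: 111.79° stays 111.79°.
Positive ⇒ the second point lies to the east; separation 111.79°.

111.79° east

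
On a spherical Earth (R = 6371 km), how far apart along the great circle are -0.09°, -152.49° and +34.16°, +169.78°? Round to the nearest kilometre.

5470 km

Δλ = 169.78 − -152.49 = 322.27°; wrapped into (−180°, 180°]: -37.73°.
Δφ = 34.16 − -0.09 = 34.25°.
a = sin²(Δφ/2) + cos φ₁ · cos φ₂ · sin²(Δλ/2) = 0.173216.
c = 2·atan2(√a, √(1−a)) = 0.85851 rad → d = 6371·c ≈ 5469.55 km.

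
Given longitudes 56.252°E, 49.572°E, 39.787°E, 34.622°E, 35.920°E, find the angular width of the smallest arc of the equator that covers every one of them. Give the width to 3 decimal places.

21.630°

Sort the longitudes: +34.622°, +35.920°, +39.787°, +49.572°, +56.252°.
Eastward gaps between consecutive values (wrapping around): 1.298°, 3.867°, 9.785°, 6.680°, 338.370°.
Largest gap = 338.370° ⇒ minimal covering band is its complement: 360° − 338.370° = 21.630°.
Band runs from +34.622° eastward to +56.252°.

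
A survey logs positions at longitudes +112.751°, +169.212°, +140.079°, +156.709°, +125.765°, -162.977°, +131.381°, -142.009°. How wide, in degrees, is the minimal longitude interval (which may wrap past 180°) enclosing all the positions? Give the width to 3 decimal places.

105.240°

Sort the longitudes: -162.977°, -142.009°, +112.751°, +125.765°, +131.381°, +140.079°, +156.709°, +169.212°.
Eastward gaps between consecutive values (wrapping around): 20.968°, 254.760°, 13.014°, 5.616°, 8.698°, 16.630°, 12.503°, 27.811°.
Largest gap = 254.760° ⇒ minimal covering band is its complement: 360° − 254.760° = 105.240°.
Band runs from +112.751° eastward to -142.009°, crossing the antimeridian.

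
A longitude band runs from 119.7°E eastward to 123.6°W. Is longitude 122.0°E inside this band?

Yes

Band width going east from +119.7° to -123.6°: ((-123.6 − 119.7) mod 360) = 116.7°.
Offset of +122.0° east of the west edge: ((122.0 − 119.7) mod 360) = 2.3°.
2.3° ≤ 116.7° ⇒ inside.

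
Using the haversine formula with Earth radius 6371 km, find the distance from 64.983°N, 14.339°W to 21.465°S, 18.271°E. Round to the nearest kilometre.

Δλ = 18.271 − -14.339 = 32.610°.
Δφ = -21.465 − 64.983 = -86.448°.
a = sin²(Δφ/2) + cos φ₁ · cos φ₂ · sin²(Δλ/2) = 0.500043.
c = 2·atan2(√a, √(1−a)) = 1.57088 rad → d = 6371·c ≈ 10008.09 km.

10008 km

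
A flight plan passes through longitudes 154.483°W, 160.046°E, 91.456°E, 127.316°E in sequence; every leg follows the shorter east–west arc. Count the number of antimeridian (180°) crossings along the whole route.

Leg 1: -154.483° → +160.046°, shortest Δλ = -45.471° (west) — crosses 180°.
Leg 2: +160.046° → +91.456°, shortest Δλ = -68.59° (west) — does not cross 180°.
Leg 3: +91.456° → +127.316°, shortest Δλ = 35.86° (east) — does not cross 180°.
Total crossings: 1.

1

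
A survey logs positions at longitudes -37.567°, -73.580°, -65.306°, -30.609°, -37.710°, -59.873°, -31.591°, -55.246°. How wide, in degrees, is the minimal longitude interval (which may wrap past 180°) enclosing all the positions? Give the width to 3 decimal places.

42.971°

Sort the longitudes: -73.580°, -65.306°, -59.873°, -55.246°, -37.710°, -37.567°, -31.591°, -30.609°.
Eastward gaps between consecutive values (wrapping around): 8.274°, 5.433°, 4.627°, 17.536°, 0.143°, 5.976°, 0.982°, 317.029°.
Largest gap = 317.029° ⇒ minimal covering band is its complement: 360° − 317.029° = 42.971°.
Band runs from -73.580° eastward to -30.609°.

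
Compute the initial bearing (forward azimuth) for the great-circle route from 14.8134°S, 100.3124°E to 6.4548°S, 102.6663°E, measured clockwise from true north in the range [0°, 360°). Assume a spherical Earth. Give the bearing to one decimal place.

Δλ = 102.6663 − 100.3124 = 2.3539°.
θ = atan2( sin Δλ · cos φ₂ , cos φ₁ · sin φ₂ − sin φ₁ · cos φ₂ · cos Δλ )
  = atan2(0.04081, 0.14515) = 15.704° → normalised to [0°, 360°): 15.704°.

15.7°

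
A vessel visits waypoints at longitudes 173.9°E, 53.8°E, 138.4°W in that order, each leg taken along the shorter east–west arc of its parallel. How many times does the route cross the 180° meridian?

1

Leg 1: +173.9° → +53.8°, shortest Δλ = -120.1° (west) — does not cross 180°.
Leg 2: +53.8° → -138.4°, shortest Δλ = 167.8° (east) — crosses 180°.
Total crossings: 1.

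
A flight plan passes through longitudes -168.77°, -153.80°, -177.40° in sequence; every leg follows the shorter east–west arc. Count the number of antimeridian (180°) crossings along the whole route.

0

Leg 1: -168.77° → -153.80°, shortest Δλ = 14.97° (east) — does not cross 180°.
Leg 2: -153.80° → -177.40°, shortest Δλ = -23.6° (west) — does not cross 180°.
Total crossings: 0.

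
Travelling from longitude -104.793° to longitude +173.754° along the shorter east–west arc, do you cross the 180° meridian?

Naïve |173.754 − -104.793| = 278.547° > 180°, so the shorter arc goes the other way round — across 180°.
Signed shortest Δλ = ((173.754 − -104.793 + 180) mod 360) − 180 = -81.453°.
Going west by 81.453° from -104.793° passes through 180° before reaching +173.754°.

Yes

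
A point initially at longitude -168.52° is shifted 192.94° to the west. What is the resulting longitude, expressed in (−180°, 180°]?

-1.46°

Start at -168.52°; shift −192.94° → -361.46°.
-361.46° lies outside (−180°, 180°]; add 360° → -1.46°.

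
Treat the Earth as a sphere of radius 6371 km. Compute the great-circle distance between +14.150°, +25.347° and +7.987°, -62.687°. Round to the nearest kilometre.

Δλ = -62.687 − 25.347 = -88.034°.
Δφ = 7.987 − 14.150 = -6.163°.
a = sin²(Δφ/2) + cos φ₁ · cos φ₂ · sin²(Δλ/2) = 0.466545.
c = 2·atan2(√a, √(1−a)) = 1.50384 rad → d = 6371·c ≈ 9580.94 km.

9581 km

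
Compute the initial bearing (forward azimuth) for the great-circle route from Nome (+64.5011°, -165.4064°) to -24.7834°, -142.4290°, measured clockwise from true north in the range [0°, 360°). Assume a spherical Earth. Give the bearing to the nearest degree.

Δλ = -142.4290 − -165.4064 = 22.9774°.
θ = atan2( sin Δλ · cos φ₂ , cos φ₁ · sin φ₂ − sin φ₁ · cos φ₂ · cos Δλ )
  = atan2(0.35441, -0.93490) = 159.239° → normalised to [0°, 360°): 159.239°.

159°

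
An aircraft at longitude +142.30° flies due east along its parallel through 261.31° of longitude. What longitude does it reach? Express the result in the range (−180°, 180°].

+43.61°

Start at +142.30°; shift +261.31° → +403.61°.
+403.61° lies outside (−180°, 180°]; subtract 360° → +43.61°.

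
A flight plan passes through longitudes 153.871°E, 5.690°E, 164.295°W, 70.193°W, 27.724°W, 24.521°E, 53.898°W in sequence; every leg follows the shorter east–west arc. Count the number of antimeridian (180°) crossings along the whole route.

0

Leg 1: +153.871° → +5.690°, shortest Δλ = -148.181° (west) — does not cross 180°.
Leg 2: +5.690° → -164.295°, shortest Δλ = -169.985° (west) — does not cross 180°.
Leg 3: -164.295° → -70.193°, shortest Δλ = 94.102° (east) — does not cross 180°.
Leg 4: -70.193° → -27.724°, shortest Δλ = 42.469° (east) — does not cross 180°.
Leg 5: -27.724° → +24.521°, shortest Δλ = 52.245° (east) — does not cross 180°.
Leg 6: +24.521° → -53.898°, shortest Δλ = -78.419° (west) — does not cross 180°.
Total crossings: 0.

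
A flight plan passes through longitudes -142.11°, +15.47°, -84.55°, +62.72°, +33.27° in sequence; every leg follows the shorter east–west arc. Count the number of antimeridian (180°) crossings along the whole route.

0

Leg 1: -142.11° → +15.47°, shortest Δλ = 157.58° (east) — does not cross 180°.
Leg 2: +15.47° → -84.55°, shortest Δλ = -100.02° (west) — does not cross 180°.
Leg 3: -84.55° → +62.72°, shortest Δλ = 147.27° (east) — does not cross 180°.
Leg 4: +62.72° → +33.27°, shortest Δλ = -29.45° (west) — does not cross 180°.
Total crossings: 0.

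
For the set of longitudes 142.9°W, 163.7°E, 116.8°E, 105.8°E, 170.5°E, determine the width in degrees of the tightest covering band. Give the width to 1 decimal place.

Sort the longitudes: -142.9°, +105.8°, +116.8°, +163.7°, +170.5°.
Eastward gaps between consecutive values (wrapping around): 248.7°, 11.0°, 46.9°, 6.8°, 46.6°.
Largest gap = 248.7° ⇒ minimal covering band is its complement: 360° − 248.7° = 111.3°.
Band runs from +105.8° eastward to -142.9°, crossing the antimeridian.

111.3°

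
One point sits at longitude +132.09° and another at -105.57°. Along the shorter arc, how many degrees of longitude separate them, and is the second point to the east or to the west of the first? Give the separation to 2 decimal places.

Raw difference: -105.57 − 132.09 = -237.66°.
Normalise into (−180°, 180°]: -237.66° + 360° = 122.34°.
Positive ⇒ the second point lies to the east; separation 122.34°.

122.34° east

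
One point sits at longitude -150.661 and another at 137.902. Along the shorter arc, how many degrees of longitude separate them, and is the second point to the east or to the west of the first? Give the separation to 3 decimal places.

Raw difference: 137.902 − -150.661 = 288.563°.
Normalise into (−180°, 180°]: 288.563° − 360° = -71.437°.
Negative ⇒ the second point lies to the west; separation 71.437°.

71.437° west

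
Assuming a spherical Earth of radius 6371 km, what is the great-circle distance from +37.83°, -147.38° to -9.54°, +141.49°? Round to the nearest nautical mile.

Δλ = 141.49 − -147.38 = 288.87°; wrapped into (−180°, 180°]: -71.13°.
Δφ = -9.54 − 37.83 = -47.37°.
a = sin²(Δφ/2) + cos φ₁ · cos φ₂ · sin²(Δλ/2) = 0.424866.
c = 2·atan2(√a, √(1−a)) = 1.41996 rad → d = 6371·c ≈ 9046.55 km ≈ 4884.75 nmi.

4885 nmi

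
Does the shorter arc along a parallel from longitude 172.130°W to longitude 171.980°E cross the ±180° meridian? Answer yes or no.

Naïve |171.980 − -172.130| = 344.11° > 180°, so the shorter arc goes the other way round — across 180°.
Signed shortest Δλ = ((171.980 − -172.130 + 180) mod 360) − 180 = -15.89°.
Going west by 15.89° from -172.130° passes through 180° before reaching +171.980°.

Yes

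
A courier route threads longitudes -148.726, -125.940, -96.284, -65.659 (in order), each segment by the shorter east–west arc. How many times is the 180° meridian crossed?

0

Leg 1: -148.726° → -125.940°, shortest Δλ = 22.786° (east) — does not cross 180°.
Leg 2: -125.940° → -96.284°, shortest Δλ = 29.656° (east) — does not cross 180°.
Leg 3: -96.284° → -65.659°, shortest Δλ = 30.625° (east) — does not cross 180°.
Total crossings: 0.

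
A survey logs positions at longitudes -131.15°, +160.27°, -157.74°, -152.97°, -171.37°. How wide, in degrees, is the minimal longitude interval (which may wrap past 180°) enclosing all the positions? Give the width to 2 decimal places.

Sort the longitudes: -171.37°, -157.74°, -152.97°, -131.15°, +160.27°.
Eastward gaps between consecutive values (wrapping around): 13.63°, 4.77°, 21.82°, 291.42°, 28.36°.
Largest gap = 291.42° ⇒ minimal covering band is its complement: 360° − 291.42° = 68.58°.
Band runs from +160.27° eastward to -131.15°, crossing the antimeridian.

68.58°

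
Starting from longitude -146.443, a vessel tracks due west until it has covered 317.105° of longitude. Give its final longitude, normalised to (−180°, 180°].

Start at -146.443°; shift −317.105° → -463.548°.
-463.548° lies outside (−180°, 180°]; add 360° → -103.548°.

-103.548°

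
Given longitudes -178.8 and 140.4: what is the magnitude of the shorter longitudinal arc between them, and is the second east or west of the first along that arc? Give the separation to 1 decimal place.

Raw difference: 140.4 − -178.8 = 319.2°.
Normalise into (−180°, 180°]: 319.2° − 360° = -40.8°.
Negative ⇒ the second point lies to the west; separation 40.8°.

40.8° west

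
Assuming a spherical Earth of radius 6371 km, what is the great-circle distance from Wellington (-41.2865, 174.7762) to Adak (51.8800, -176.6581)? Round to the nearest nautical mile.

Δλ = -176.6581 − 174.7762 = -351.4343°; wrapped into (−180°, 180°]: 8.5657°.
Δφ = 51.8800 − -41.2865 = 93.1665°.
a = sin²(Δφ/2) + cos φ₁ · cos φ₂ · sin²(Δλ/2) = 0.530206.
c = 2·atan2(√a, √(1−a)) = 1.63124 rad → d = 6371·c ≈ 10392.66 km ≈ 5611.59 nmi.

5612 nmi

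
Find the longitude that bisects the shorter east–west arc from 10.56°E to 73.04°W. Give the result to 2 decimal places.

31.24°W

Signed shortest Δλ from +10.56° to -73.04° is -83.60°.
Midpoint longitude = +10.56° + (-83.60°)/2 = +10.56° − 41.80° = -31.24°.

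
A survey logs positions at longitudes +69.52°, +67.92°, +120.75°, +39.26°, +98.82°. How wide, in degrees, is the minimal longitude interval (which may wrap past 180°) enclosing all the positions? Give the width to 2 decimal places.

81.49°

Sort the longitudes: +39.26°, +67.92°, +69.52°, +98.82°, +120.75°.
Eastward gaps between consecutive values (wrapping around): 28.66°, 1.60°, 29.30°, 21.93°, 278.51°.
Largest gap = 278.51° ⇒ minimal covering band is its complement: 360° − 278.51° = 81.49°.
Band runs from +39.26° eastward to +120.75°.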